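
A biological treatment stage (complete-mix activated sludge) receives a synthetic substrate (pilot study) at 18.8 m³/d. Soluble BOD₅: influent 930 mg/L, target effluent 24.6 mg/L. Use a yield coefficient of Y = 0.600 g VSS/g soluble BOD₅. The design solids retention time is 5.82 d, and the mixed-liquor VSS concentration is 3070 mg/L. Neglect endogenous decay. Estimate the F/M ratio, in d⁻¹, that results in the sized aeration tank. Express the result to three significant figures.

F/M ≈ 0.294 d⁻¹

V·X = Y·Q·ΔS·θ_c gives V = 0.600 × 18.8 × (930 − 24.6) × 5.82 / 3070 = 19.36 m³.
F/M = applied load / biomass = Q·S₀/(V·X) = 18.8 × 930 / (19.36 × 3070) = 0.2941 d⁻¹.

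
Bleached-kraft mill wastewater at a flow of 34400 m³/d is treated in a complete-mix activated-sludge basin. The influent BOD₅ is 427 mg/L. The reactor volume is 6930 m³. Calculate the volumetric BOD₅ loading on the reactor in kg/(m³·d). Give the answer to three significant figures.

L_v ≈ 2.12 kg BOD₅/(m³·d)

Applied BOD₅ load per unit volume = Q·S₀/V = (34400 × 427/1000)/6930 = 2.120 kg BOD₅·m⁻³·d⁻¹.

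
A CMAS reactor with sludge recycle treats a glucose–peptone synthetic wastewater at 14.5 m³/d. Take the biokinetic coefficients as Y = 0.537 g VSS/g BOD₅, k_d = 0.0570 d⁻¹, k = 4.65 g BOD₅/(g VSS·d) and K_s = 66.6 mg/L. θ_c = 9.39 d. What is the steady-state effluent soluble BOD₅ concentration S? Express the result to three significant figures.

S ≈ 4.67 mg/L

Effluent substrate depends only on kinetics and SRT: S = K_s(1 + k_d θ_c) / [θ_c(Yk − k_d) − 1] = 66.6 × (1 + 0.0570 × 9.39) / [9.39 × (0.537 × 4.65 − 0.0570) − 1] = 102.2 / 21.91 = 4.666 mg/L.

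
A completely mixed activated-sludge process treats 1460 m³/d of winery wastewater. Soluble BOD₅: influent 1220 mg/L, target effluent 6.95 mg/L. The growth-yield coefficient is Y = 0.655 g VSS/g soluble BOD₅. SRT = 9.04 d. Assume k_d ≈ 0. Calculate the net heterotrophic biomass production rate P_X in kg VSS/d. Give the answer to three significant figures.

No decay correction is needed, so Y_obs = Y = 0.655.
Substrate removed = Q·(S₀ − S) = 1460 m³/d × (1220 − 6.95) g/m³ = 1.77×10^6 g/d = 1771 kg/d.
P_X = Y_obs · Q(S₀ − S) = 0.6550 × 1771 = 1160 kg VSS/d.

P_X ≈ 1160 kg VSS/d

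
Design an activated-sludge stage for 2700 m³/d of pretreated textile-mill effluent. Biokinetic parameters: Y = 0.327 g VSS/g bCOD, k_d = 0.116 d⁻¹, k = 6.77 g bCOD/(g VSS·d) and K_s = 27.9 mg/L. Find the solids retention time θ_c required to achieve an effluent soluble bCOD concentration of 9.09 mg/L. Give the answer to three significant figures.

Specific growth rate at S = 9.09 mg/L: μ = YkS/(K_s+S) = 0.327·6.77·9.09/(27.9+9.09) = 0.5440 d⁻¹.
Then 1/θ_c = μ − k_d = 0.5440 − 0.116 = 0.4280 d⁻¹, giving θ_c = 2.336 d.

θ_c ≈ 2.34 d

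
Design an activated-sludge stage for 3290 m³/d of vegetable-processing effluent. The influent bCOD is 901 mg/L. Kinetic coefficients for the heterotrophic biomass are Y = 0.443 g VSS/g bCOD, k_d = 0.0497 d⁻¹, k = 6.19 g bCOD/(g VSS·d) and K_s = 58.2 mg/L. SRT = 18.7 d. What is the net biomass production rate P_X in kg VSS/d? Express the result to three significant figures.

P_X ≈ 679 kg VSS/d

For a completely mixed reactor with recycle the Lawrence–McCarty relation gives S = K_s·(1 + k_d·θ_c) / [θ_c·(Y·k − k_d) − 1] = 58.2 × (1 + 0.0497 × 18.7) / [18.7 × (0.443 × 6.19 − 0.0497) − 1] = 112.3 / 49.35 = 2.275 mg/L.
Y_obs = Y / (1 + k_d θ_c) = 0.443 / (1 + 0.0497 × 18.7) = 0.443 / 1.929 = 0.2296.
Q·(S₀ − S) = 3290 × (901 − 2.28) × 10⁻³ = 2957 kg/d removed.
So the net sludge growth is P_X = 0.2296 × 2957 = 678.9 kg VSS/d.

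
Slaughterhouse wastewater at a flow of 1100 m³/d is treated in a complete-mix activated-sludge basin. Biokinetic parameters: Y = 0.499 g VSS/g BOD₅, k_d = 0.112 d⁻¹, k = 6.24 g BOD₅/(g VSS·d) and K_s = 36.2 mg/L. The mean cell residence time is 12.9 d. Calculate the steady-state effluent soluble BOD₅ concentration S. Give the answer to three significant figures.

Effluent substrate depends only on kinetics and SRT: S = K_s(1 + k_d θ_c) / [θ_c(Yk − k_d) − 1] = 36.2 × (1 + 0.112 × 12.9) / [12.9 × (0.499 × 6.24 − 0.112) − 1] = 88.50 / 37.72 = 2.346 mg/L.

S ≈ 2.35 mg/L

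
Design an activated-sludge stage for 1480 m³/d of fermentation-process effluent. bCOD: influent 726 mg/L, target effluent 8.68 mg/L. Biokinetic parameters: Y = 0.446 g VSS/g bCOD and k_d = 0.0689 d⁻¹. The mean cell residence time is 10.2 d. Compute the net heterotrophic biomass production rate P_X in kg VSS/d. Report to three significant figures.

P_X ≈ 278 kg VSS/d

Correct the yield for decay: Y_obs = Y/(1 + k_d θ_c) = 0.446 / (1 + 0.0689 × 10.2) = 0.446 / 1.703 = 0.2619.
ΔS = 726 − 8.68 = 717.3 mg/L, so the substrate removal rate is 1480 × 717.3/1000 = 1062 kg bCOD/d.
Net biomass production P_X = Y_obs × Q·(S₀ − S) = 0.2619 × 1062 = 278.1 kg VSS/d.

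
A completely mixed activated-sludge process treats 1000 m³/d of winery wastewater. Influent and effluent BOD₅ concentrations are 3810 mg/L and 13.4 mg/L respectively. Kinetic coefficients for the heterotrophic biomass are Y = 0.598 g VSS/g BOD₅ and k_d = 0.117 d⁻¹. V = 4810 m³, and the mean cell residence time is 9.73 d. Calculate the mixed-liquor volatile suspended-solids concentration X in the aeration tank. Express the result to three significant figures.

From V·X·(1 + k_d·θ_c) = Y·Q·(S₀ − S)·θ_c: X = 0.598 × 1000 × (3810 − 13.4) × 9.73 / [4810 × (1 + 0.117 × 9.73)] = 2148 mg/L.

X ≈ 2150 mg/L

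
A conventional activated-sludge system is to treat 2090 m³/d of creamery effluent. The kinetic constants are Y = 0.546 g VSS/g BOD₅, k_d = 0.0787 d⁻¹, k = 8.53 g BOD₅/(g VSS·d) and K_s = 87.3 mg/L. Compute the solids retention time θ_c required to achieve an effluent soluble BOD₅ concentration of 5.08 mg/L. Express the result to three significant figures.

θ_c ≈ 5.64 d

Specific growth rate at S = 5.08 mg/L: μ = YkS/(K_s+S) = 0.546·8.53·5.08/(87.3+5.08) = 0.2561 d⁻¹.
Then 1/θ_c = μ − k_d = 0.2561 − 0.0787 = 0.1774 d⁻¹, giving θ_c = 5.637 d.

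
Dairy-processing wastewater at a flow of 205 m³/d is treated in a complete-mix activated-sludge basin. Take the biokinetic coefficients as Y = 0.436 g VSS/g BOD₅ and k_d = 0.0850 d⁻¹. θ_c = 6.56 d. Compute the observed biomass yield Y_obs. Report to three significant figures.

The observed yield is Y_obs = Y/(1 + k_d·θ_c) = 0.436 / (1 + 0.0850 × 6.56) = 0.436 / 1.558 = 0.2799 g VSS per g BOD₅ removed.

Y_obs ≈ 0.280 g VSS/g BOD₅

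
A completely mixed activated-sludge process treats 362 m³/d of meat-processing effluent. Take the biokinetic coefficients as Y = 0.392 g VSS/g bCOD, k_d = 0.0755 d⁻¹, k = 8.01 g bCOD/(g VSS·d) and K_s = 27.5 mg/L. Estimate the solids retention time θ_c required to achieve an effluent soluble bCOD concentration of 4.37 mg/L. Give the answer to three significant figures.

Specific growth rate at S = 4.37 mg/L: μ = YkS/(K_s+S) = 0.392·8.01·4.37/(27.5+4.37) = 0.4305 d⁻¹.
Then 1/θ_c = μ − k_d = 0.4305 − 0.0755 = 0.3550 d⁻¹, giving θ_c = 2.817 d.

θ_c ≈ 2.82 d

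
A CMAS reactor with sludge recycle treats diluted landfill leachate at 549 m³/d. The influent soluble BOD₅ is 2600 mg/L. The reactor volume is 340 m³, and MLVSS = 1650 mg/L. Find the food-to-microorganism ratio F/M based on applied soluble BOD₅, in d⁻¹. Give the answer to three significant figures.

F/M = applied load / biomass = Q·S₀/(V·X) = 549 × 2600 / (340.0 × 1650) = 2.544 d⁻¹.

F/M ≈ 2.54 d⁻¹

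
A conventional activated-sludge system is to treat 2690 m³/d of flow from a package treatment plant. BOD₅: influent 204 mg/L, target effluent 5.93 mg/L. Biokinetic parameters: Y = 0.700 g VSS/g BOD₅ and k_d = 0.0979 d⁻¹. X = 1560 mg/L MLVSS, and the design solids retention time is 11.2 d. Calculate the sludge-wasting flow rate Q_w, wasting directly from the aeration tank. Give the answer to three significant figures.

Q_w ≈ 114 m³/d

Rearranging the biomass balance for a CMAS with decay, V = Y·Q·ΔS·θ_c / [X·(1+k_d θ_c)] = 0.700 × 2690 × (204 − 5.93) × 11.2 / [1560 × (1 + 0.0979 × 11.2)] = 4.18×10^6 / 3271 = 1277 m³.
With mixed-liquor wasting, θ_c = V/Q_w, so Q_w = V/θ_c = 1277/11.2 = 114.0 m³/d.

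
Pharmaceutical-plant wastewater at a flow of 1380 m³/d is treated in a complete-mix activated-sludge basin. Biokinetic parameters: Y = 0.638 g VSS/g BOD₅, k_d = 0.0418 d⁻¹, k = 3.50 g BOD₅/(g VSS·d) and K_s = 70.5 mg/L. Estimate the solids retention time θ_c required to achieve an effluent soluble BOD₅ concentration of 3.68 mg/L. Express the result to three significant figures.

Specific growth rate at S = 3.68 mg/L: μ = YkS/(K_s+S) = 0.638·3.50·3.68/(70.5+3.68) = 0.1108 d⁻¹.
1/θ_c = 0.1108 − 0.0418 = 0.06898 d⁻¹, so θ_c = 14.50 d.

θ_c ≈ 14.5 d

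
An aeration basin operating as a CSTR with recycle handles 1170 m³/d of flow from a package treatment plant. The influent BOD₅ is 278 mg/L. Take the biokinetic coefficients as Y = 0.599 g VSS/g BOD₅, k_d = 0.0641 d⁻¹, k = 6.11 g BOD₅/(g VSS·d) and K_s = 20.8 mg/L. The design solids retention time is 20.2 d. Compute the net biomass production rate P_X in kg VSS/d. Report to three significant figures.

For a completely mixed reactor with recycle the Lawrence–McCarty relation gives S = K_s·(1 + k_d·θ_c) / [θ_c·(Y·k − k_d) − 1] = 20.8 × (1 + 0.0641 × 20.2) / [20.2 × (0.599 × 6.11 − 0.0641) − 1] = 47.73 / 71.63 = 0.6663 mg/L.
Observed yield with endogenous decay: Y_obs = Y / (1 + k_d·θ_c) = 0.599 / (1 + 0.0641 × 20.2) = 0.599 / 2.295 = 0.2610 g VSS/g BOD₅.
Mass of BOD₅ removed per day: Q(S₀ − S) = 1170 × 277.3 g/m³ = 324.5 kg/d.
Biomass produced: P_X = Y_obs·Q·ΔS = 0.2610 × 324.5 ≈ 84.70 kg VSS/d.

P_X ≈ 84.7 kg VSS/d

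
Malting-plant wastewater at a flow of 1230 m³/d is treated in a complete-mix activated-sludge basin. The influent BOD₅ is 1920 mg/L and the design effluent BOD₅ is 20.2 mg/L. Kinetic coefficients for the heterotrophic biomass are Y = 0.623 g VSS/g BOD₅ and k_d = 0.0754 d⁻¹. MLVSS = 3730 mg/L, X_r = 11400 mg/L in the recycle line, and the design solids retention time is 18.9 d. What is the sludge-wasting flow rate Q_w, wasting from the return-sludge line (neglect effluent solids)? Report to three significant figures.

Rearranging the biomass balance for a CMAS with decay, V = Y·Q·ΔS·θ_c / [X·(1+k_d θ_c)] = 0.623 × 1230 × (1920 − 20.2) × 18.9 / [3730 × (1 + 0.0754 × 18.9)] = 2.75×10^7 / 9045 = 3042 m³.
Wasting from the return line (neglecting effluent solids): Q_w = V·X / (θ_c·X_r) = 3042 × 3730 / (18.9 × 11400) = 52.66 m³/d.

Q_w ≈ 52.7 m³/d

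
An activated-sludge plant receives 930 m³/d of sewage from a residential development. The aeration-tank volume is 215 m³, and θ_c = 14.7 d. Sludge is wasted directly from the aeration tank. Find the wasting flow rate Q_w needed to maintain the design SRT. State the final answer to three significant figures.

Q_w ≈ 14.6 m³/d

Wasting from the aeration tank: Q_w = V / θ_c = 215.0 / 14.7 = 14.63 m³/d.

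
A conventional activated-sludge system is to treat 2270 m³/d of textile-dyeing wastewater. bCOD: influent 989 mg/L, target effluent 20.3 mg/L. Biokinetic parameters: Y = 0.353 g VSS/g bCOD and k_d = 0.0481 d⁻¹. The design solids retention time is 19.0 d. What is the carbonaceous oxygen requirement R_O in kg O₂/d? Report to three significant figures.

Y_obs = Y / (1 + k_d θ_c) = 0.353 / (1 + 0.0481 × 19.0) = 0.353 / 1.914 = 0.1844.
Substrate removed = Q·(S₀ − S) = 2270 m³/d × (989 − 20.3) g/m³ = 2.2×10^6 g/d = 2199 kg/d.
Biomass synthesised: P_X = Y_obs × 2199 = 405.6 kg VSS/d.
R_O = Q·ΔS − 1.42 P_X = 2199 − 575.9 = 1623 kg O₂/d.

R_O ≈ 1620 kg O₂/d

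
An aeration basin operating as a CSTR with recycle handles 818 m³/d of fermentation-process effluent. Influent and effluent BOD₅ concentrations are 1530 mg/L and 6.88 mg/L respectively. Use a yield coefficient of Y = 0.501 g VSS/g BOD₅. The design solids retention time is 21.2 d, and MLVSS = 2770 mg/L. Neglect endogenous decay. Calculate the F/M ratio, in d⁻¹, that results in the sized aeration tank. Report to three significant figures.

Biomass mass balance (decay neglected): V·X = Y·Q·(S₀ − S)·θ_c, so V = 0.501 × 818 × (1530 − 6.88) × 21.2 / 2770 = 4777 m³.
Food-to-microorganism ratio F/M = Q S₀ / (V X) = 818 × 1530 / (4777 × 2770) = 0.09458 d⁻¹.

F/M ≈ 0.0946 d⁻¹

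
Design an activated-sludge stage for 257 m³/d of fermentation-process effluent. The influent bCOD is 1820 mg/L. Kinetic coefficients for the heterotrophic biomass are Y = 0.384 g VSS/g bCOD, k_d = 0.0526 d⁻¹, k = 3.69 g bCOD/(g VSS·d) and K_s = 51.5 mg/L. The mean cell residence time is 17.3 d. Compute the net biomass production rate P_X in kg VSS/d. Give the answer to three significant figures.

For a completely mixed reactor with recycle the Lawrence–McCarty relation gives S = K_s·(1 + k_d·θ_c) / [θ_c·(Y·k − k_d) − 1] = 51.5 × (1 + 0.0526 × 17.3) / [17.3 × (0.384 × 3.69 − 0.0526) − 1] = 98.36 / 22.60 = 4.352 mg/L.
The observed yield is Y_obs = Y/(1 + k_d·θ_c) = 0.384 / (1 + 0.0526 × 17.3) = 0.384 / 1.910 = 0.2010 g VSS per g bCOD removed.
Substrate removed = Q·(S₀ − S) = 257 m³/d × (1820 − 4.35) g/m³ = 4.67×10^5 g/d = 466.6 kg/d.
Net biomass production P_X = Y_obs × Q·(S₀ − S) = 0.2010 × 466.6 = 93.81 kg VSS/d.

P_X ≈ 93.8 kg VSS/d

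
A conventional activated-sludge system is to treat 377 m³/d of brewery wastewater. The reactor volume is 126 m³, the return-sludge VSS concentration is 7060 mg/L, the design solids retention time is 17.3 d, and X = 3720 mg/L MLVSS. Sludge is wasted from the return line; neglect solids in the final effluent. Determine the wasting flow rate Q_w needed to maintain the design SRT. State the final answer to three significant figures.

Q_w ≈ 3.84 m³/d

θ_c = V·X/(Q_w·X_r) when wasting from the recycle, so Q_w = V·X/(θ_c·X_r) = 126.0 × 3720 / (17.3 × 7060) = 3.838 m³/d.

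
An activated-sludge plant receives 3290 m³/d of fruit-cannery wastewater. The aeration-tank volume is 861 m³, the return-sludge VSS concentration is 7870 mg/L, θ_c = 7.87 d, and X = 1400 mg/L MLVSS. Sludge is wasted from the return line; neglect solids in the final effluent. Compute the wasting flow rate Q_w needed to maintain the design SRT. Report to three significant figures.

Q_w = (V·X)/(θ_c X_r) = 861.0 × 1400 / (7.87 × 7870) = 19.46 m³/d.

Q_w ≈ 19.5 m³/d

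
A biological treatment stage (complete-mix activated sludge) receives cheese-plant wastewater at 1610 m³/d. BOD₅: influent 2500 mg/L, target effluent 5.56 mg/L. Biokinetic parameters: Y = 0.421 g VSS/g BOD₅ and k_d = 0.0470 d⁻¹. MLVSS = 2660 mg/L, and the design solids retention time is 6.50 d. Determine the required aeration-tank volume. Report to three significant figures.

V ≈ 3160 m³

From the SRT design equation V = Y Q (S₀−S) θ_c / [X (1 + k_d θ_c)] = 0.421 × 1610 × (2500 − 5.56) × 6.50 / [2660 × (1 + 0.0470 × 6.50)] = 1.1×10^7 / 3473 = 3165 m³.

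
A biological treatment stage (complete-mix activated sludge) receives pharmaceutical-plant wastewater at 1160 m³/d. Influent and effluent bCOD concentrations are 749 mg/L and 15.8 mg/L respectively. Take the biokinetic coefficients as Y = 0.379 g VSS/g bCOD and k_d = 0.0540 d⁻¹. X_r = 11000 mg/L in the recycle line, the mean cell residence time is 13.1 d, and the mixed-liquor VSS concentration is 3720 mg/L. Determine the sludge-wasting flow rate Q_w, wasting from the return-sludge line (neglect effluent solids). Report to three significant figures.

From the SRT design equation V = Y Q (S₀−S) θ_c / [X (1 + k_d θ_c)] = 0.379 × 1160 × (749 − 15.8) × 13.1 / [3720 × (1 + 0.0540 × 13.1)] = 4.22×10^6 / 6352 = 664.8 m³.
Wasting from the return line (neglecting effluent solids): Q_w = V·X / (θ_c·X_r) = 664.8 × 3720 / (13.1 × 11000) = 17.16 m³/d.

Q_w ≈ 17.2 m³/d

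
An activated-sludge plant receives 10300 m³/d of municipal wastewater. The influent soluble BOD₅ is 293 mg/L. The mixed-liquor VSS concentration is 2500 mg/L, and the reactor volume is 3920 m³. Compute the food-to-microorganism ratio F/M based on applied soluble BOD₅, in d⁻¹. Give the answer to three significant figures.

F/M ≈ 0.308 d⁻¹

F/M = Q·S₀ / (V·X) = 10300 × 293 / (3920 × 2500) = 0.3079 g soluble BOD₅·(g VSS·d)⁻¹.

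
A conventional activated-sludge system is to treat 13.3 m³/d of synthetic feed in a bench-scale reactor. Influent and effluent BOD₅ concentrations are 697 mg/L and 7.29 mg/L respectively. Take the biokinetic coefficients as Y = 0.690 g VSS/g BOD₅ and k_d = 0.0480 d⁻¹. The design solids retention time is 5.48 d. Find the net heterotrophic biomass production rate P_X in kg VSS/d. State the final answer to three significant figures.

The observed yield is Y_obs = Y/(1 + k_d·θ_c) = 0.690 / (1 + 0.0480 × 5.48) = 0.690 / 1.263 = 0.5463 g VSS per g BOD₅ removed.
Q·(S₀ − S) = 13.3 × (697 − 7.29) × 10⁻³ = 9.173 kg/d removed.
Net biomass production P_X = Y_obs × Q·(S₀ − S) = 0.5463 × 9.173 = 5.011 kg VSS/d.

P_X ≈ 5.01 kg VSS/d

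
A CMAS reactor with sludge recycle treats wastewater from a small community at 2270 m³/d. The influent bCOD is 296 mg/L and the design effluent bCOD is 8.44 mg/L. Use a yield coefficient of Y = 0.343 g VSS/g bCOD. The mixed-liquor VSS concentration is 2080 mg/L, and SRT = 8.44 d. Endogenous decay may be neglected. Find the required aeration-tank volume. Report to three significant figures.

V ≈ 909 m³

With k_d = 0 the design equation reduces to V = Y Q (S₀−S) θ_c / X = 0.343 × 2270 × (296 − 8.44) × 8.44 / 2080 = 908.5 m³.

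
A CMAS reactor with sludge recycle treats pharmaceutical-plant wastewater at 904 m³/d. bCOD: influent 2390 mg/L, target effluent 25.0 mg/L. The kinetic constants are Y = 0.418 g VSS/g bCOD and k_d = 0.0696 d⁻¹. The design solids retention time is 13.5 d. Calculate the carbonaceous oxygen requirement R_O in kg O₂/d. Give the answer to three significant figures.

The observed yield is Y_obs = Y/(1 + k_d·θ_c) = 0.418 / (1 + 0.0696 × 13.5) = 0.418 / 1.940 = 0.2155 g VSS per g bCOD removed.
Q·(S₀ − S) = 904 × (2390 − 25.0) × 10⁻³ = 2138 kg/d removed.
Net sludge production P_X = 0.2155 × 2138 = 460.7 kg VSS/d.
R_O = Q·(S₀ − S) − 1.42·P_X = 2138 − 1.42 × 460.7 = 1484 kg O₂/d.

R_O ≈ 1480 kg O₂/d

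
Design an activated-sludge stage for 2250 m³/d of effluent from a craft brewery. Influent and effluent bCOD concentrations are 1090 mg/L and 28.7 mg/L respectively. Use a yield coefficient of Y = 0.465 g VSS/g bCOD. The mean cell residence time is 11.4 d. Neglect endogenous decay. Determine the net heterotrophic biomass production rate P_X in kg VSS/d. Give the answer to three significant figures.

No decay correction is needed, so Y_obs = Y = 0.465.
Substrate removed = Q·(S₀ − S) = 2250 m³/d × (1090 − 28.7) g/m³ = 2.39×10^6 g/d = 2388 kg/d.
Biomass produced: P_X = Y_obs·Q·ΔS = 0.4650 × 2388 ≈ 1110 kg VSS/d.

P_X ≈ 1110 kg VSS/d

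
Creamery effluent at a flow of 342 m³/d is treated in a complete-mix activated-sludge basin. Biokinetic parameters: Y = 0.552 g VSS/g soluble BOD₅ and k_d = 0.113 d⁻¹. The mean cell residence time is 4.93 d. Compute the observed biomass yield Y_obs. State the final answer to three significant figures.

Observed yield with endogenous decay: Y_obs = Y / (1 + k_d·θ_c) = 0.552 / (1 + 0.113 × 4.93) = 0.552 / 1.557 = 0.3545 g VSS/g soluble BOD₅.

Y_obs ≈ 0.355 g VSS/g soluble BOD₅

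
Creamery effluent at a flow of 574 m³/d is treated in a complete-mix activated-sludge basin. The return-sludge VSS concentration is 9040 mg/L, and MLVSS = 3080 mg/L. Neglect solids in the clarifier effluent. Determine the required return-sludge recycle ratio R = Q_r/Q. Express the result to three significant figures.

R = Q_r/Q = X/(X_r − X) = 3080 / (9040 − 3080) = 0.5168.

R ≈ 0.517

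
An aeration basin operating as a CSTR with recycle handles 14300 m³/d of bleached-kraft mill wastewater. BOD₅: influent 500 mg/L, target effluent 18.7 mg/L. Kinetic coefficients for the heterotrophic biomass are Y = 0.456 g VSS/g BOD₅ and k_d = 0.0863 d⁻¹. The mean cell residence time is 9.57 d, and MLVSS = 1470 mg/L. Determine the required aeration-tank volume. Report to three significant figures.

From the SRT design equation V = Y Q (S₀−S) θ_c / [X (1 + k_d θ_c)] = 0.456 × 14300 × (500 − 18.7) × 9.57 / [1470 × (1 + 0.0863 × 9.57)] = 3×10^7 / 2684 = 11190 m³.

V ≈ 11200 m³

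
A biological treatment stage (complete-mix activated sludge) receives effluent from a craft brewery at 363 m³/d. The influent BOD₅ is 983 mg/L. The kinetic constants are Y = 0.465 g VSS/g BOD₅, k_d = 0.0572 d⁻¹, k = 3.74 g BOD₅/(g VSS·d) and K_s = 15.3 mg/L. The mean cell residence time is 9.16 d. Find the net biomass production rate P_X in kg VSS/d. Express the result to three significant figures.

For a completely mixed reactor with recycle the Lawrence–McCarty relation gives S = K_s·(1 + k_d·θ_c) / [θ_c·(Y·k − k_d) − 1] = 15.3 × (1 + 0.0572 × 9.16) / [9.16 × (0.465 × 3.74 − 0.0572) − 1] = 23.32 / 14.41 = 1.619 mg/L.
Observed yield with endogenous decay: Y_obs = Y / (1 + k_d·θ_c) = 0.465 / (1 + 0.0572 × 9.16) = 0.465 / 1.524 = 0.3051 g VSS/g BOD₅.
Mass of BOD₅ removed per day: Q(S₀ − S) = 363 × 981.4 g/m³ = 356.2 kg/d.
Net biomass production P_X = Y_obs × Q·(S₀ − S) = 0.3051 × 356.2 = 108.7 kg VSS/d.

P_X ≈ 109 kg VSS/d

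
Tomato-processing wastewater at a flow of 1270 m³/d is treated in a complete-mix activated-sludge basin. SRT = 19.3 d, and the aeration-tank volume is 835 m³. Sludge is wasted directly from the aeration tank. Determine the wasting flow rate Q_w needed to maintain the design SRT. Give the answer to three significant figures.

Wasting from the aeration tank: Q_w = V / θ_c = 835.0 / 19.3 = 43.26 m³/d.

Q_w ≈ 43.3 m³/d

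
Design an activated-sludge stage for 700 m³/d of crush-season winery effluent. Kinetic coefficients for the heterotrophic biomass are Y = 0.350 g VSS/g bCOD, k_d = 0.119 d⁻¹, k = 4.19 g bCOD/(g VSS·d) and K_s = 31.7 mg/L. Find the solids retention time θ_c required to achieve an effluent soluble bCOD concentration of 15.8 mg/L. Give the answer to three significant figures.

θ_c ≈ 2.71 d

From 1/θ_c = Y·k·S/(K_s + S) − k_d: Y·k·S/(K_s+S) = 0.350 × 4.19 × 15.8 / (31.7 + 15.8) = 0.4878 d⁻¹.
θ_c = 1/(μ − k_d) = 1/(0.4878 − 0.119) = 1/0.3688 = 2.711 d.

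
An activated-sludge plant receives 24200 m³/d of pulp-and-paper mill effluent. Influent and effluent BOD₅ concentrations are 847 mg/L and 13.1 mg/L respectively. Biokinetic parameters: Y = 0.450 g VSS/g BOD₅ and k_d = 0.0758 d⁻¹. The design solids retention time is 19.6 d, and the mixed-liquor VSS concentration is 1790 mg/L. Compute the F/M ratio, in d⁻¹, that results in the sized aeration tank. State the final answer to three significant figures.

From the SRT design equation V = Y Q (S₀−S) θ_c / [X (1 + k_d θ_c)] = 0.450 × 24200 × (847 − 13.1) × 19.6 / [1790 × (1 + 0.0758 × 19.6)] = 1.78×10^8 / 4449 = 40004 m³.
F/M = Q·S₀ / (V·X) = 24200 × 847 / (40004 × 1790) = 0.2863 g BOD₅·(g VSS·d)⁻¹.

F/M ≈ 0.286 d⁻¹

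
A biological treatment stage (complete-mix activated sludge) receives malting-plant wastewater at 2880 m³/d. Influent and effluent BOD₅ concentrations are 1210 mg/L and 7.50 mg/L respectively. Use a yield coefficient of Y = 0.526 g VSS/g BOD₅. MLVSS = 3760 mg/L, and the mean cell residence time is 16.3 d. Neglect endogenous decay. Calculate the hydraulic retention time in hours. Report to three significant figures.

τ ≈ 65.8 h

Biomass mass balance (decay neglected): V·X = Y·Q·(S₀ − S)·θ_c, so V = 0.526 × 2880 × (1210 − 7.50) × 16.3 / 3760 = 7897 m³.
τ = V/Q = 7897/2880 = 2.742 d, or 65.81 h.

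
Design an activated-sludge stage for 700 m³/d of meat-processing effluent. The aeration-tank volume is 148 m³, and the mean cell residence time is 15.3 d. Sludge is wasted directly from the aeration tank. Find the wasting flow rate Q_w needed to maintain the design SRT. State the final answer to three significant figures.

Q_w ≈ 9.67 m³/d

Wasting from the aeration tank: Q_w = V / θ_c = 148.0 / 15.3 = 9.673 m³/d.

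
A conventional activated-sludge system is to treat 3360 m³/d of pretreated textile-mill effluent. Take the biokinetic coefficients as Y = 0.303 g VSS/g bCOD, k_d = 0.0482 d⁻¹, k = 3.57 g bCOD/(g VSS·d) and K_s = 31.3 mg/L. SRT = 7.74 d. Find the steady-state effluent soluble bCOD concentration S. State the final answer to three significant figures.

Effluent substrate depends only on kinetics and SRT: S = K_s(1 + k_d θ_c) / [θ_c(Yk − k_d) − 1] = 31.3 × (1 + 0.0482 × 7.74) / [7.74 × (0.303 × 3.57 − 0.0482) − 1] = 42.98 / 6.999 = 6.140 mg/L.

S ≈ 6.14 mg/L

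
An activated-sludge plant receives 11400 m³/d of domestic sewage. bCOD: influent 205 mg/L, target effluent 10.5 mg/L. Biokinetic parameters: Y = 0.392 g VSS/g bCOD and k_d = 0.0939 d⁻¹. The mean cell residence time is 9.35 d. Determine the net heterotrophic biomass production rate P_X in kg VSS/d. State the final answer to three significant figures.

P_X ≈ 463 kg VSS/d

Observed yield with endogenous decay: Y_obs = Y / (1 + k_d·θ_c) = 0.392 / (1 + 0.0939 × 9.35) = 0.392 / 1.878 = 0.2087 g VSS/g bCOD.
Substrate removed = Q·(S₀ − S) = 11400 m³/d × (205 − 10.5) g/m³ = 2.22×10^6 g/d = 2217 kg/d.
Biomass produced: P_X = Y_obs·Q·ΔS = 0.2087 × 2217 ≈ 462.8 kg VSS/d.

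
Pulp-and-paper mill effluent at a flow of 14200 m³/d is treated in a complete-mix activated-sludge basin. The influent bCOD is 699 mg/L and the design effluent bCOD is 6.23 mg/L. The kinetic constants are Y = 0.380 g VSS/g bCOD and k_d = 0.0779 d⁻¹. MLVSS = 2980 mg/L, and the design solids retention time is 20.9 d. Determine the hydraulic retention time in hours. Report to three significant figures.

From the SRT design equation V = Y Q (S₀−S) θ_c / [X (1 + k_d θ_c)] = 0.380 × 14200 × (699 − 6.23) × 20.9 / [2980 × (1 + 0.0779 × 20.9)] = 7.81×10^7 / 7832 = 9976 m³.
τ = V/Q = 9976/14200 = 0.7025 d, or 16.86 h.

τ ≈ 16.9 h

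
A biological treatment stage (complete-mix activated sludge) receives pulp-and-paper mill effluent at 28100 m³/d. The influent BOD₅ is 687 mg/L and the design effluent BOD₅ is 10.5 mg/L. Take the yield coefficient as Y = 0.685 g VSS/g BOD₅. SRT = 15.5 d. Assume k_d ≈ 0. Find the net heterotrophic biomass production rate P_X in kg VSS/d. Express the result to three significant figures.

P_X ≈ 13000 kg VSS/d

No decay correction is needed, so Y_obs = Y = 0.685.
Substrate removed = Q·(S₀ − S) = 28100 m³/d × (687 − 10.5) g/m³ = 1.9×10^7 g/d = 19010 kg/d.
Biomass produced: P_X = Y_obs·Q·ΔS = 0.6850 × 19010 ≈ 13022 kg VSS/d.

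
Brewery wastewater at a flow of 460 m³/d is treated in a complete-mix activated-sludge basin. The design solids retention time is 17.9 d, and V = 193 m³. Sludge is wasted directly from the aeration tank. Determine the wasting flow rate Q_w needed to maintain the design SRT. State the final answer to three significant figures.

With mixed-liquor wasting, θ_c = V/Q_w, so Q_w = V/θ_c = 193.0/17.9 = 10.78 m³/d.

Q_w ≈ 10.8 m³/d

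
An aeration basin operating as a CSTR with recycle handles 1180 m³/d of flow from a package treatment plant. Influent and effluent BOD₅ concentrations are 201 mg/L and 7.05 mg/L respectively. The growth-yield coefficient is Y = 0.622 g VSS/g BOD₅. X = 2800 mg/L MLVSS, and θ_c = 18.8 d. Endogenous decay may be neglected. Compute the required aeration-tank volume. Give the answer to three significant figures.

With k_d = 0 the design equation reduces to V = Y Q (S₀−S) θ_c / X = 0.622 × 1180 × (201 − 7.05) × 18.8 / 2800 = 955.8 m³.

V ≈ 956 m³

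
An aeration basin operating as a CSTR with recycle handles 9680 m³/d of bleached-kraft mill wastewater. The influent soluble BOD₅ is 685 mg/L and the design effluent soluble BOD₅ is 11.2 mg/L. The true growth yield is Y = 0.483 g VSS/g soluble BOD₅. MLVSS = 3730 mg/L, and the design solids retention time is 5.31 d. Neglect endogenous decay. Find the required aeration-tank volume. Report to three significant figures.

V·X = Y·Q·ΔS·θ_c gives V = 0.483 × 9680 × (685 − 11.2) × 5.31 / 3730 = 4485 m³.

V ≈ 4480 m³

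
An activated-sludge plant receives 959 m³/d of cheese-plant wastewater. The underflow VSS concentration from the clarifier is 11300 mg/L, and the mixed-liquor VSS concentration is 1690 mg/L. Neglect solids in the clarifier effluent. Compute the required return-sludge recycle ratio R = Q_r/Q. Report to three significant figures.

R = Q_r/Q = X/(X_r − X) = 1690 / (11300 − 1690) = 0.1759.

R ≈ 0.176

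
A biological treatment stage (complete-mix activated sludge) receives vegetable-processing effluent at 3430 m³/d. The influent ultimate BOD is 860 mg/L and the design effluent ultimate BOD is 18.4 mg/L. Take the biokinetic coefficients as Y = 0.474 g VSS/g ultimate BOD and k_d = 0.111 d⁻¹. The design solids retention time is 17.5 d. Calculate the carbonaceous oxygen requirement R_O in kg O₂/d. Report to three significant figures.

The observed yield is Y_obs = Y/(1 + k_d·θ_c) = 0.474 / (1 + 0.111 × 17.5) = 0.474 / 2.942 = 0.1611 g VSS per g ultimate BOD removed.
ΔS = 860 − 18.4 = 841.6 mg/L, so the substrate removal rate is 3430 × 841.6/1000 = 2887 kg ultimate BOD/d.
Net sludge production P_X = 0.1611 × 2887 = 465.0 kg VSS/d.
R_O = Q·ΔS − 1.42 P_X = 2887 − 660.3 = 2226 kg O₂/d.

R_O ≈ 2230 kg O₂/d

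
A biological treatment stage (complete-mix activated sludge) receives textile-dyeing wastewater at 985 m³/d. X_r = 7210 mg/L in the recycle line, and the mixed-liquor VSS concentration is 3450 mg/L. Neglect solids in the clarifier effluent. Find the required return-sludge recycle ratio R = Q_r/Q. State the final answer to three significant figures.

R ≈ 0.918

Mass balance around the secondary clarifier (neglecting effluent solids): R = X / (X_r − X) = 3450 / (7210 − 3450) = 0.9176.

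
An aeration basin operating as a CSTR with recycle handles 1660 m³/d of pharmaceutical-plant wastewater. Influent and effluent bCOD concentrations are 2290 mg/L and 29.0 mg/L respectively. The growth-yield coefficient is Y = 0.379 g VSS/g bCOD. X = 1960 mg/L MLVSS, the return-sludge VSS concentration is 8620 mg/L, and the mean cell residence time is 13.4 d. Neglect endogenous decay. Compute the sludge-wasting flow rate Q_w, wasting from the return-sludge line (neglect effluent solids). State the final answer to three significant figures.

Q_w ≈ 165 m³/d

With k_d = 0 the design equation reduces to V = Y Q (S₀−S) θ_c / X = 0.379 × 1660 × (2290 − 29.0) × 13.4 / 1960 = 9725 m³.
θ_c = V·X/(Q_w·X_r) when wasting from the recycle, so Q_w = V·X/(θ_c·X_r) = 9725 × 1960 / (13.4 × 8620) = 165.0 m³/d.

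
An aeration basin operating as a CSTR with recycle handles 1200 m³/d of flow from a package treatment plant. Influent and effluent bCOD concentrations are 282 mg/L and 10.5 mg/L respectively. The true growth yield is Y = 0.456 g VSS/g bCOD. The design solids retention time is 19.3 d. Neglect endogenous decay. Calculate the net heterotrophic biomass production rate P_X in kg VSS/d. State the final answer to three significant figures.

With endogenous decay neglected, the observed yield equals the true yield: Y_obs = Y = 0.456 g VSS/g bCOD.
ΔS = 282 − 10.5 = 271.5 mg/L, so the substrate removal rate is 1200 × 271.5/1000 = 325.8 kg bCOD/d.
P_X = Y_obs · Q(S₀ − S) = 0.4560 × 325.8 = 148.6 kg VSS/d.

P_X ≈ 149 kg VSS/d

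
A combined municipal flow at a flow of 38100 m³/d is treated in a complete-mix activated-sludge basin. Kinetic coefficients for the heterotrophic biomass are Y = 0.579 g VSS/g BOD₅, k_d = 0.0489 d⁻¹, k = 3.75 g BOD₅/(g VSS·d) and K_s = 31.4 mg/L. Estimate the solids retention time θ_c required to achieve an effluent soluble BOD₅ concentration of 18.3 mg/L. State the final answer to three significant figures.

From 1/θ_c = Y·k·S/(K_s + S) − k_d: Y·k·S/(K_s+S) = 0.579 × 3.75 × 18.3 / (31.4 + 18.3) = 0.7995 d⁻¹.
1/θ_c = 0.7995 − 0.0489 = 0.7506 d⁻¹, so θ_c = 1.332 d.

θ_c ≈ 1.33 d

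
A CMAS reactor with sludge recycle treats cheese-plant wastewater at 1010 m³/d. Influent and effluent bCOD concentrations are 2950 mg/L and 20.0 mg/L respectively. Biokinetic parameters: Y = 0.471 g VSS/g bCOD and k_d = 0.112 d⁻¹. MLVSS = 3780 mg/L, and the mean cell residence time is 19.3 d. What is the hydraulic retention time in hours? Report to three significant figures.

τ ≈ 53.5 h

Rearranging the biomass balance for a CMAS with decay, V = Y·Q·ΔS·θ_c / [X·(1+k_d θ_c)] = 0.471 × 1010 × (2950 − 20.0) × 19.3 / [3780 × (1 + 0.112 × 19.3)] = 2.69×10^7 / 11951 = 2251 m³.
τ = V/Q = 2251/1010 = 2.229 d, or 53.49 h.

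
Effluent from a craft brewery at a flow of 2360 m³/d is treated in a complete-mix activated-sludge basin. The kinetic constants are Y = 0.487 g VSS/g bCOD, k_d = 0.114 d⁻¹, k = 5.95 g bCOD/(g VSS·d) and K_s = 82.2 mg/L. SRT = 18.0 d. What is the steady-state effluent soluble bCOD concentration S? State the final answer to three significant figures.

For a completely mixed reactor with recycle the Lawrence–McCarty relation gives S = K_s·(1 + k_d·θ_c) / [θ_c·(Y·k − k_d) − 1] = 82.2 × (1 + 0.114 × 18.0) / [18.0 × (0.487 × 5.95 − 0.114) − 1] = 250.9 / 49.11 = 5.109 mg/L.

S ≈ 5.11 mg/L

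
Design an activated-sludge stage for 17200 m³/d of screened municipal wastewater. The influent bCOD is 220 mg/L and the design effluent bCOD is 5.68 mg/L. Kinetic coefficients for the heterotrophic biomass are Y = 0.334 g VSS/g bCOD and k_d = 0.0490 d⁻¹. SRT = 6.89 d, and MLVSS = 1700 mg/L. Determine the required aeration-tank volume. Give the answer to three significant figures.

Steady-state biomass mass balance: V·X·(1 + k_d·θ_c) = Y·Q·(S₀ − S)·θ_c, so V = 0.334 × 17200 × (220 − 5.68) × 6.89 / [1700 × (1 + 0.0490 × 6.89)] = 8.48×10^6 / 2274 = 3731 m³.

V ≈ 3730 m³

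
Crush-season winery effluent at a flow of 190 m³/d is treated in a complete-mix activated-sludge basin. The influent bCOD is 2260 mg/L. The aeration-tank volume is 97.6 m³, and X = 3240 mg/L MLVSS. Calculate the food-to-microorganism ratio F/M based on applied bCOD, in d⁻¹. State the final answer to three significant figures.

F/M = applied load / biomass = Q·S₀/(V·X) = 190 × 2260 / (97.60 × 3240) = 1.358 d⁻¹.

F/M ≈ 1.36 d⁻¹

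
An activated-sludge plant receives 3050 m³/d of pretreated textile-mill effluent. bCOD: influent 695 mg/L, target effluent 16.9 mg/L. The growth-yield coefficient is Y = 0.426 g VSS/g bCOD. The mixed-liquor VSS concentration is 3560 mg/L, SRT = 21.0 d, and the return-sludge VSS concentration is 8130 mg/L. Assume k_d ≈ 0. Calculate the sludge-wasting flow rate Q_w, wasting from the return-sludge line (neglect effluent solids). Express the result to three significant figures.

Biomass mass balance (decay neglected): V·X = Y·Q·(S₀ − S)·θ_c, so V = 0.426 × 3050 × (695 − 16.9) × 21.0 / 3560 = 5197 m³.
θ_c = V·X/(Q_w·X_r) when wasting from the recycle, so Q_w = V·X/(θ_c·X_r) = 5197 × 3560 / (21.0 × 8130) = 108.4 m³/d.

Q_w ≈ 108 m³/d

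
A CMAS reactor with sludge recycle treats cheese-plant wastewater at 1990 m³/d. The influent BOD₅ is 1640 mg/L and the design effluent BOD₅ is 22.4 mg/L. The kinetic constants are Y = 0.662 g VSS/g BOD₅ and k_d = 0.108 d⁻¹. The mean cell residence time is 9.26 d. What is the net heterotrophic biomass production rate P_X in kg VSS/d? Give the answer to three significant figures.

P_X ≈ 1070 kg VSS/d

Correct the yield for decay: Y_obs = Y/(1 + k_d θ_c) = 0.662 / (1 + 0.108 × 9.26) = 0.662 / 2.000 = 0.3310.
Mass of BOD₅ removed per day: Q(S₀ − S) = 1990 × 1618 g/m³ = 3219 kg/d.
Biomass produced: P_X = Y_obs·Q·ΔS = 0.3310 × 3219 ≈ 1065 kg VSS/d.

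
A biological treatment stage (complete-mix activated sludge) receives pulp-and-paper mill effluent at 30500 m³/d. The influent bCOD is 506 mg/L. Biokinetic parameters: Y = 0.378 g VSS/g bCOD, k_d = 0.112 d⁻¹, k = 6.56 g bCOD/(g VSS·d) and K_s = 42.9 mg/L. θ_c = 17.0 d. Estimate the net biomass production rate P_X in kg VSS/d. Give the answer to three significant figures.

From the Monod/SRT balance for a CMAS, S = K_s·(1+k_d θ_c)/[θ_c·(Y k − k_d) − 1] = 42.9 × (1 + 0.112 × 17.0) / [17.0 × (0.378 × 6.56 − 0.112) − 1] = 124.6 / 39.25 = 3.174 mg/L.
The observed yield is Y_obs = Y/(1 + k_d·θ_c) = 0.378 / (1 + 0.112 × 17.0) = 0.378 / 2.904 = 0.1302 g VSS per g bCOD removed.
Substrate removed = Q·(S₀ − S) = 30500 m³/d × (506 − 3.17) g/m³ = 1.53×10^7 g/d = 15336 kg/d.
So the net sludge growth is P_X = 0.1302 × 15336 = 1996 kg VSS/d.

P_X ≈ 2000 kg VSS/d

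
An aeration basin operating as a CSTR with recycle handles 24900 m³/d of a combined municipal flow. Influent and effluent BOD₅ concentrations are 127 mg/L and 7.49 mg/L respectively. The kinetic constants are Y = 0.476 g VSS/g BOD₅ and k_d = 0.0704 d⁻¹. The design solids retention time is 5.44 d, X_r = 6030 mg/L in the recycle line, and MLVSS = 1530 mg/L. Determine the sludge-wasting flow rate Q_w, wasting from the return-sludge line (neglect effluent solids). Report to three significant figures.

Q_w ≈ 170 m³/d

Steady-state biomass mass balance: V·X·(1 + k_d·θ_c) = Y·Q·(S₀ − S)·θ_c, so V = 0.476 × 24900 × (127 − 7.49) × 5.44 / [1530 × (1 + 0.0704 × 5.44)] = 7.71×10^6 / 2116 = 3642 m³.
Q_w = (V·X)/(θ_c X_r) = 3642 × 1530 / (5.44 × 6030) = 169.9 m³/d.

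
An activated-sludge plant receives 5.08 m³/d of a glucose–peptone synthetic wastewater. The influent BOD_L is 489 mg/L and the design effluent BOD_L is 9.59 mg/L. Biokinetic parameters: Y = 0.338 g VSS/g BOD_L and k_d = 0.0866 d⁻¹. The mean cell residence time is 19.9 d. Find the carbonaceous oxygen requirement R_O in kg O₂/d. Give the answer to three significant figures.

The observed yield is Y_obs = Y/(1 + k_d·θ_c) = 0.338 / (1 + 0.0866 × 19.9) = 0.338 / 2.723 = 0.1241 g VSS per g BOD_L removed.
Substrate removed = Q·(S₀ − S) = 5.08 m³/d × (489 − 9.59) g/m³ = 2.44×10^3 g/d = 2.435 kg/d.
P_X = Y_obs·Q·(S₀ − S) = 0.1241 × 2.435 = 0.3023 kg VSS/d.
R_O = Q·(S₀ − S) − 1.42·P_X = 2.435 − 1.42 × 0.3023 = 2.006 kg O₂/d.

R_O ≈ 2.01 kg O₂/d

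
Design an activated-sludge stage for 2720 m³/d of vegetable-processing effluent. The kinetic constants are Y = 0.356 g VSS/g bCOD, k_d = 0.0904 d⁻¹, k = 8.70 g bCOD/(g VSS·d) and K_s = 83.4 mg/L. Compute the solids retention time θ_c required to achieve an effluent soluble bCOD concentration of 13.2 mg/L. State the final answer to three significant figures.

Specific growth rate at S = 13.2 mg/L: μ = YkS/(K_s+S) = 0.356·8.70·13.2/(83.4+13.2) = 0.4232 d⁻¹.
θ_c = 1/(μ − k_d) = 1/(0.4232 − 0.0904) = 1/0.3328 = 3.005 d.

θ_c ≈ 3.00 d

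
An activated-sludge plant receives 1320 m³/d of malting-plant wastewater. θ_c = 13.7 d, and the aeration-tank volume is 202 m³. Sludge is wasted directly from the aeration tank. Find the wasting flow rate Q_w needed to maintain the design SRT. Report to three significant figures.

Q_w ≈ 14.7 m³/d

Wasting from the aeration tank: Q_w = V / θ_c = 202.0 / 13.7 = 14.74 m³/d.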